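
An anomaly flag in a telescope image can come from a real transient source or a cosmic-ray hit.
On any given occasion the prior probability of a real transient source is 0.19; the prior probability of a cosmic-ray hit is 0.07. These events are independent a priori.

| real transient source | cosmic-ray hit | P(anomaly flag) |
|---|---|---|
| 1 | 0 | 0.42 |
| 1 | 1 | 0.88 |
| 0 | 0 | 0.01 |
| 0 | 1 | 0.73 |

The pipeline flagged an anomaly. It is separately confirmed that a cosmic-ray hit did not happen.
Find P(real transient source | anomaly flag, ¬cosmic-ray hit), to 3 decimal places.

P(real transient source | anomaly flag, ¬cosmic-ray hit) ≈ 0.908

P(anomaly flag | ¬cosmic-ray hit) = 0.01*0.81 + 0.42*0.19 = 0.008100 + 0.079800 = 0.087900
Restricting to configurations with real transient source present: 0.42*0.19 = 0.079800.
Hence the posterior is 0.079800/0.087900 ≈ 0.908.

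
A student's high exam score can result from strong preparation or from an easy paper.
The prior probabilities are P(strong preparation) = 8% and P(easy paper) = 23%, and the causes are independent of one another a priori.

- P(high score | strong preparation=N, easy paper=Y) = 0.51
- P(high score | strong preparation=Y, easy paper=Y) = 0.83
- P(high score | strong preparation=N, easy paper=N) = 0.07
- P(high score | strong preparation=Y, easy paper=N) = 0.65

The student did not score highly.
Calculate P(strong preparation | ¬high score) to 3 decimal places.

Weight on strong preparation=true, given the evidence: 0.021560 + 0.003128 = 0.024688
Normalizer over all consistent configurations: 0.93*0.92*0.77 + 0.49*0.92*0.23 + 0.35*0.08*0.77 + 0.17*0.08*0.23 = 0.787184
P(strong preparation | ¬high score) = 0.024688/0.787184 ≈ 0.031

P(strong preparation | ¬high score) ≈ 0.031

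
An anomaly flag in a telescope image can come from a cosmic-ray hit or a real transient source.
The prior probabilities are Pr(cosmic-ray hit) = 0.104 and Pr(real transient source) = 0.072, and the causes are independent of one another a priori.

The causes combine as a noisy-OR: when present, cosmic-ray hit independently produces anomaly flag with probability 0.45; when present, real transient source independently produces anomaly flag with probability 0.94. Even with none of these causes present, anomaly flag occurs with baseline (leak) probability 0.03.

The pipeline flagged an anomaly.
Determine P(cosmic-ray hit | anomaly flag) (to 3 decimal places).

Under noisy-OR, P(anomaly flag | causes) = 1 − (1−0.03)·∏(1−qᵢ) over the active causes.
For the numerator, keep only cosmic-ray hit=true terms: 0.045023 + 0.007248 = 0.052271
Normalizer over all consistent configurations: 0.03·0.896·0.928 + 0.9418·0.896·0.072 + 0.4665·0.104·0.928 + 0.96799·0.104·0.072 = 0.137973
P(cosmic-ray hit | anomaly flag) = 0.052271/0.137973 ≈ 0.379

P(cosmic-ray hit | anomaly flag) ≈ 0.379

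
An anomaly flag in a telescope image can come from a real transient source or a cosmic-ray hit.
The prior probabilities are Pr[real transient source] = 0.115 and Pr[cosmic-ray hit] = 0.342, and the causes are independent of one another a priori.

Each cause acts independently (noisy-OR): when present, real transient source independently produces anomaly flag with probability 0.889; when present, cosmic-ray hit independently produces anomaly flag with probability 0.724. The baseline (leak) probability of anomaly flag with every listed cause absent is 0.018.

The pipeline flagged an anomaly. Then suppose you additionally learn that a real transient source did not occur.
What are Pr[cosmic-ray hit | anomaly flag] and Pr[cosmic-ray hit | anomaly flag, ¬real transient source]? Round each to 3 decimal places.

Under noisy-OR, P(anomaly flag | causes) = 1 − (1−0.018)·∏(1−qᵢ) over the active causes.
P(anomaly flag) = 0.018×0.885×0.658 + 0.728968×0.885×0.342 + 0.890998×0.115×0.658 + 0.969915×0.115×0.342 = 0.010482 + 0.220637 + 0.067422 + 0.038147 = 0.336688
Restricting to configurations with cosmic-ray hit present: 0.220637 + 0.038147 = 0.258784.
Hence the posterior is 0.258784/0.336688 ≈ 0.769.

With the extra evidence:
Sum P(anomaly flag|·) weighted by the priors over both values of cosmic-ray hit:
  P(anomaly flag | ¬real transient source) = 0.018×0.658 + 0.728968×0.342
        = 0.011844 + 0.249307 = 0.261151
The terms with cosmic-ray hit present sum to 0.249307, so
  P(cosmic-ray hit | anomaly flag, ¬real transient source) = 0.249307 / 0.261151 ≈ 0.955

Pr[cosmic-ray hit | anomaly flag] ≈ 0.769; Pr[cosmic-ray hit | anomaly flag, ¬real transient source] ≈ 0.955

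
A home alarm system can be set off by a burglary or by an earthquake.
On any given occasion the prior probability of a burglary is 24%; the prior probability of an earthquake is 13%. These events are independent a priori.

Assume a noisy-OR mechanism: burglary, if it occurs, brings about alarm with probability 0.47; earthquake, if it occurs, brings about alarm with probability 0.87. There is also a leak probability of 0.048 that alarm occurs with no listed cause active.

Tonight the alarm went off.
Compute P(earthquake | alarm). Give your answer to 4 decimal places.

Under noisy-OR, P(alarm | causes) = 1 − (1−0.048)·∏(1−qᵢ) over the active causes.
P(alarm) = 0.048×0.76×0.87 + 0.87624×0.76×0.13 + 0.49544×0.24×0.87 + 0.934407×0.24×0.13 = 0.031738 + 0.086573 + 0.103448 + 0.029153 = 0.250912
Restricting to configurations with earthquake present: 0.086573 + 0.029153 = 0.115726.
Hence the posterior is 0.115726/0.250912 ≈ 0.4612.

P(earthquake | alarm) ≈ 0.4612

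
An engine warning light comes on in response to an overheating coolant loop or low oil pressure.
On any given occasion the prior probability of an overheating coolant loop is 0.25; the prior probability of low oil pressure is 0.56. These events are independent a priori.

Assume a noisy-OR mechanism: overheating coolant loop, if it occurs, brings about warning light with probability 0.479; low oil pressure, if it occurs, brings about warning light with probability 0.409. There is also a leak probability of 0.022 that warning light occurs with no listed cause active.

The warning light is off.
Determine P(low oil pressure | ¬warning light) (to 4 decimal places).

Under noisy-OR, P(warning light | causes) = 1 − (1−0.022)·∏(1−qᵢ) over the active causes.
Sum P(¬warning light|·) weighted by the priors over the 4 (overheating coolant loop, low oil pressure) configurations:
  P(¬warning light) = 0.978·0.75·0.44 + 0.577998·0.75·0.56 + 0.509538·0.25·0.44 + 0.301137·0.25·0.56
        = 0.322740 + 0.242759 + 0.056049 + 0.042159 = 0.663707
Configurations with low oil pressure contribute 0.284918, so
  P(low oil pressure | ¬warning light) = 0.284918 / 0.663707 ≈ 0.4293

P(low oil pressure | ¬warning light) ≈ 0.4293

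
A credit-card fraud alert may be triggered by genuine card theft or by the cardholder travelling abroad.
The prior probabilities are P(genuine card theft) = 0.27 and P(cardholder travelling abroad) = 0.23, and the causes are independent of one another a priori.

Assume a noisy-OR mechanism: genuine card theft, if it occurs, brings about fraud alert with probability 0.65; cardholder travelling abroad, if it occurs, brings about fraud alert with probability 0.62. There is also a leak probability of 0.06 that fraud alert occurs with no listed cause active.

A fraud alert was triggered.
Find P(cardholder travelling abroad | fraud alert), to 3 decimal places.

Under noisy-OR, P(fraud alert | causes) = 1 − (1−0.06)·∏(1−qᵢ) over the active causes.
Sum P(fraud alert|·) weighted by the priors over the 4 (genuine card theft, cardholder travelling abroad) configurations:
  P(fraud alert) = 0.06*0.73*0.77 + 0.6428*0.73*0.23 + 0.671*0.27*0.77 + 0.87498*0.27*0.23
        = 0.033726 + 0.107926 + 0.139501 + 0.054336 = 0.335489
Keeping only the cardholder travelling abroad-present terms gives 0.162262, so
  P(cardholder travelling abroad | fraud alert) = 0.162262 / 0.335489 ≈ 0.484

P(cardholder travelling abroad | fraud alert) ≈ 0.484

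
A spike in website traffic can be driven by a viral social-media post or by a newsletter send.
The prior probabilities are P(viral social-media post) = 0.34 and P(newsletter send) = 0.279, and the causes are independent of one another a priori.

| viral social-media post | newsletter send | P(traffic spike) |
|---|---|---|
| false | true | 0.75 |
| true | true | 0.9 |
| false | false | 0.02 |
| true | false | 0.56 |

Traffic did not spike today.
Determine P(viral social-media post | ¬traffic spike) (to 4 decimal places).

P(viral social-media post | ¬traffic spike) ≈ 0.1863

Enumerate the 4 (viral social-media post, newsletter send) configurations and weight by the priors:
  P(¬traffic spike) = 0.98*0.66*0.721 + 0.25*0.66*0.279 + 0.44*0.34*0.721 + 0.1*0.34*0.279
        = 0.466343 + 0.046035 + 0.107862 + 0.009486 = 0.629726
Configurations with viral social-media post contribute 0.117348, so
  P(viral social-media post | ¬traffic spike) = 0.117348 / 0.629726 ≈ 0.1863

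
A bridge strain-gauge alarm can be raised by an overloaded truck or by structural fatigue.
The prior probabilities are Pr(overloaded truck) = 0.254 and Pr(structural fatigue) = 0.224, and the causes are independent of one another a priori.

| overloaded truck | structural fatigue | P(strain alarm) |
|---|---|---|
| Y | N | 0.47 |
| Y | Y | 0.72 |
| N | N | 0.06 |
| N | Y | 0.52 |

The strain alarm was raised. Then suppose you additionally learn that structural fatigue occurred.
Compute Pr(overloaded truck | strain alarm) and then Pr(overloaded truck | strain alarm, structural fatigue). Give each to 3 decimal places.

Pr(overloaded truck | strain alarm) ≈ 0.523; Pr(overloaded truck | strain alarm, structural fatigue) ≈ 0.320

By total probability over the 4 (overloaded truck, structural fatigue) configurations:
  P(strain alarm) = 0.06×0.746×0.776 + 0.52×0.746×0.224 + 0.47×0.254×0.776 + 0.72×0.254×0.224
        = 0.034734 + 0.086894 + 0.092639 + 0.040965 = 0.255232
Keeping only the overloaded truck-present terms gives 0.133604, so
  P(overloaded truck | strain alarm) = 0.133604 / 0.255232 ≈ 0.523

With the extra evidence:
Sum P(strain alarm|·) weighted by the priors over both values of overloaded truck:
  P(strain alarm | structural fatigue) = 0.52·0.746 + 0.72·0.254
        = 0.387920 + 0.182880 = 0.570800
The terms with overloaded truck present sum to 0.182880, so
  P(overloaded truck | strain alarm, structural fatigue) = 0.182880 / 0.570800 ≈ 0.320
— structural fatigue explains away the evidence for overloaded truck.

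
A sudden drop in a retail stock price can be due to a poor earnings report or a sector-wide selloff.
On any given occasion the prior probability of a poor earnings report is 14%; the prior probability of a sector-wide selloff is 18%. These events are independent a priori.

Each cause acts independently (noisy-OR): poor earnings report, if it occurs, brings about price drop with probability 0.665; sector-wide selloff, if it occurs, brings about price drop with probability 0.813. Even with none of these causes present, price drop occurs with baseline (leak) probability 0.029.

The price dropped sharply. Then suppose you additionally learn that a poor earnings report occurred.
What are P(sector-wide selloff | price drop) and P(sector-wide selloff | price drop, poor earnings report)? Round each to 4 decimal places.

Under noisy-OR, P(price drop | causes) = 1 − (1−0.029)·∏(1−qᵢ) over the active causes.
By total probability over the 4 (poor earnings report, sector-wide selloff) configurations:
  P(price drop) = 0.029×0.86×0.82 + 0.818423×0.86×0.18 + 0.674715×0.14×0.82 + 0.939172×0.14×0.18
        = 0.020451 + 0.126692 + 0.077457 + 0.023667 = 0.248267
Configurations with sector-wide selloff contribute 0.150359, so
  P(sector-wide selloff | price drop) = 0.150359 / 0.248267 ≈ 0.6056

Now condition on the additional information:
P(price drop | poor earnings report) = 0.674715*0.82 + 0.939172*0.18 = 0.553266 + 0.169051 = 0.722317
Restricting to configurations with sector-wide selloff present: 0.939172*0.18 = 0.169051.
Hence the posterior is 0.169051/0.722317 ≈ 0.2340.
This is intercausal reasoning (explaining away): once poor earnings report accounts for the price drop, sector-wide selloff becomes less likely.

P(sector-wide selloff | price drop) ≈ 0.6056; P(sector-wide selloff | price drop, poor earnings report) ≈ 0.2340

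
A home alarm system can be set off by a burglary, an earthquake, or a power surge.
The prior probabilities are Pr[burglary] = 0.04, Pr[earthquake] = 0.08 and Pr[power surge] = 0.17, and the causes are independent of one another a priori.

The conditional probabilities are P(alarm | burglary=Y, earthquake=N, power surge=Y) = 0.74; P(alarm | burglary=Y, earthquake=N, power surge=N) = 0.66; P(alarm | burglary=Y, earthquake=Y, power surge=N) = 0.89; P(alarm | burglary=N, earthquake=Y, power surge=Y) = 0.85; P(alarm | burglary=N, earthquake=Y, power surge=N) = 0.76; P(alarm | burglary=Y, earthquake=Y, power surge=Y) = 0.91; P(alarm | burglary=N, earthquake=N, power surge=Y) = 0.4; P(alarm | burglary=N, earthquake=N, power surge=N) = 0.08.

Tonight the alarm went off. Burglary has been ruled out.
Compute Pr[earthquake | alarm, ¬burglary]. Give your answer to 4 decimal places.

P(alarm | ¬burglary) = 0.08×0.92×0.83 + 0.4×0.92×0.17 + 0.76×0.08×0.83 + 0.85×0.08×0.17 = 0.061088 + 0.062560 + 0.050464 + 0.011560 = 0.185672
Restricting to configurations with earthquake present: 0.050464 + 0.011560 = 0.062024.
Hence the posterior is 0.062024/0.185672 ≈ 0.3341.

Pr[earthquake | alarm, ¬burglary] ≈ 0.3341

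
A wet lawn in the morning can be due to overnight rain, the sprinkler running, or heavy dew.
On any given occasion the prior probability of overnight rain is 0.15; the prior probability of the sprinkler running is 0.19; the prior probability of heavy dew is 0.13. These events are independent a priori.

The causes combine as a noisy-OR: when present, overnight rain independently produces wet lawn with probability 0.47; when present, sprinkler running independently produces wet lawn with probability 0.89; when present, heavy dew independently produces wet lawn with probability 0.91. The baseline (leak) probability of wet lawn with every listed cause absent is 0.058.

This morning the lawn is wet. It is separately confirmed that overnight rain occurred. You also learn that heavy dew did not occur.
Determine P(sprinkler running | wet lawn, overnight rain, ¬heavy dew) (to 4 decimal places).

Under noisy-OR, P(wet lawn | causes) = 1 − (1−0.058)·∏(1−qᵢ) over the active causes.
Enumerate both values of sprinkler running and weight by the priors:
  P(wet lawn | overnight rain, ¬heavy dew) = 0.50074*0.81 + 0.945081*0.19
        = 0.405599 + 0.179565 = 0.585164
The terms with sprinkler running present sum to 0.179565, so
  P(sprinkler running | wet lawn, overnight rain, ¬heavy dew) = 0.179565 / 0.585164 ≈ 0.3069

P(sprinkler running | wet lawn, overnight rain, ¬heavy dew) ≈ 0.3069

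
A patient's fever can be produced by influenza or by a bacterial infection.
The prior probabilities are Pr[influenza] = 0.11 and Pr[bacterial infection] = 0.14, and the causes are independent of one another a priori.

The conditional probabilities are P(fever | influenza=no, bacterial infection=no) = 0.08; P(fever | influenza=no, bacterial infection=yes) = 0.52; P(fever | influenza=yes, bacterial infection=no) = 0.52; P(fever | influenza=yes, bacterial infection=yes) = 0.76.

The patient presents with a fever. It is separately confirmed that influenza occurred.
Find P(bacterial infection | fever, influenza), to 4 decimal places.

P(bacterial infection | fever, influenza) ≈ 0.1922

P(fever | influenza) = 0.52×0.86 + 0.76×0.14 = 0.447200 + 0.106400 = 0.553600
The bacterial infection-present share is 0.76×0.14 = 0.106400.
So P(bacterial infection | fever, influenza) = 0.106400/0.553600 ≈ 0.1922.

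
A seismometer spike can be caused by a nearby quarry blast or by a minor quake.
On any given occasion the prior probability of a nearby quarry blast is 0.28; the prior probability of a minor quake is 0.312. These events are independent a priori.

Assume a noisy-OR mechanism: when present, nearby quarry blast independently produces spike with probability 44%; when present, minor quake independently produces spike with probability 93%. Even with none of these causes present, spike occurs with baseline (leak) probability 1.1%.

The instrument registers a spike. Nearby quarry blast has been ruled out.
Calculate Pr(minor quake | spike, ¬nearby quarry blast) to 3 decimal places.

Pr(minor quake | spike, ¬nearby quarry blast) ≈ 0.975

Under noisy-OR, P(spike | causes) = 1 − (1−0.011)·∏(1−qᵢ) over the active causes.
P(spike | ¬nearby quarry blast) = 0.011*0.688 + 0.93077*0.312 = 0.007568 + 0.290400 = 0.297968
Of this, 0.290400 comes from 0.93077*0.312 (the minor quake=true cases).
So P(minor quake | spike, ¬nearby quarry blast) = 0.290400/0.297968 ≈ 0.975.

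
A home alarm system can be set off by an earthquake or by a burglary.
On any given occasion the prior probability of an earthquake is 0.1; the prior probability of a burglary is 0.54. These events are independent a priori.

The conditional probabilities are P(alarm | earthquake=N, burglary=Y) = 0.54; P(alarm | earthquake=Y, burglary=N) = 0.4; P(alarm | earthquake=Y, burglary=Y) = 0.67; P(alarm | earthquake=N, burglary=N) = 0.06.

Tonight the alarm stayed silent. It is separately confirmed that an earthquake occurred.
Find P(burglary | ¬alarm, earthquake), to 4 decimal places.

P(burglary | ¬alarm, earthquake) ≈ 0.3923

For the numerator, keep only burglary=true terms: 0.33*0.54 = 0.178200
Denominator P(¬alarm | earthquake): 0.6*0.46 + 0.33*0.54 = 0.454200
Posterior = 0.178200 / 0.454200 ≈ 0.3923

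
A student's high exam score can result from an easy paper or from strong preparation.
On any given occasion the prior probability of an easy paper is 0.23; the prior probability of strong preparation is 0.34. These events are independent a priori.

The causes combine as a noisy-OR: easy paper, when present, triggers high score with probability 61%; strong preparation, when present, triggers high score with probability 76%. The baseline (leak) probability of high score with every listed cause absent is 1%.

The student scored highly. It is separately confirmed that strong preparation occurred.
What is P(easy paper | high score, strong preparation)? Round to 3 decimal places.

P(easy paper | high score, strong preparation) ≈ 0.262

Under noisy-OR, P(high score | causes) = 1 − (1−0.01)·∏(1−qᵢ) over the active causes.
P(high score | strong preparation) = 0.7624×0.77 + 0.907336×0.23 = 0.587048 + 0.208687 = 0.795735
Of this, 0.208687 comes from 0.907336×0.23 (the easy paper=true cases).
P(easy paper | high score, strong preparation) = 0.208687 / 0.795735 ≈ 0.262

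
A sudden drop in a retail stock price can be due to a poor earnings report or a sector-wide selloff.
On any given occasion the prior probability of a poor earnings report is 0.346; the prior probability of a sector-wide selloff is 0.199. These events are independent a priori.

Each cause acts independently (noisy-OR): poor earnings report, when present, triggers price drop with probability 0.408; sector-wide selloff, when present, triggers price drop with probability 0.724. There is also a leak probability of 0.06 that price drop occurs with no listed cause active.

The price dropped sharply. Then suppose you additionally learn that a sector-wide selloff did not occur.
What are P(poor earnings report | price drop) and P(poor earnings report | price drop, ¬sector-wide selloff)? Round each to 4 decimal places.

Under noisy-OR, P(price drop | causes) = 1 − (1−0.06)·∏(1−qᵢ) over the active causes.
Enumerate the 4 (poor earnings report, sector-wide selloff) configurations and weight by the priors:
  P(price drop) = 0.06·0.654·0.801 + 0.74056·0.654·0.199 + 0.44352·0.346·0.801 + 0.846412·0.346·0.199
        = 0.031431 + 0.096381 + 0.122920 + 0.058279 = 0.309011
Configurations with poor earnings report contribute 0.181199, so
  P(poor earnings report | price drop) = 0.181199 / 0.309011 ≈ 0.5864

Now condition on the additional information:
By total probability over both values of poor earnings report:
  P(price drop | ¬sector-wide selloff) = 0.06*0.654 + 0.44352*0.346
        = 0.039240 + 0.153458 = 0.192698
Keeping only the poor earnings report-present terms gives 0.153458, so
  P(poor earnings report | price drop, ¬sector-wide selloff) = 0.153458 / 0.192698 ≈ 0.7964
Ruling out sector-wide selloff raises the posterior on poor earnings report — the flip side of explaining away.

P(poor earnings report | price drop) ≈ 0.5864; P(poor earnings report | price drop, ¬sector-wide selloff) ≈ 0.7964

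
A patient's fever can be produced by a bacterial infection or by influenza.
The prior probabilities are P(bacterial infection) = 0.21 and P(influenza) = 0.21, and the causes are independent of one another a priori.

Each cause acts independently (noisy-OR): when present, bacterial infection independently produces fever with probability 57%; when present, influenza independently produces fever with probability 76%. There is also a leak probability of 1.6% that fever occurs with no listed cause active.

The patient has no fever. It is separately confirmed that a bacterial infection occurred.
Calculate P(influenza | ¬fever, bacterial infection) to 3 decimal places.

P(influenza | ¬fever, bacterial infection) ≈ 0.060

Under noisy-OR, P(fever | causes) = 1 − (1−0.016)·∏(1−qᵢ) over the active causes.
P(¬fever | bacterial infection) = 0.42312*0.79 + 0.101549*0.21 = 0.334265 + 0.021325 = 0.355590
The influenza-present share is 0.101549*0.21 = 0.021325.
Hence the posterior is 0.021325/0.355590 ≈ 0.060.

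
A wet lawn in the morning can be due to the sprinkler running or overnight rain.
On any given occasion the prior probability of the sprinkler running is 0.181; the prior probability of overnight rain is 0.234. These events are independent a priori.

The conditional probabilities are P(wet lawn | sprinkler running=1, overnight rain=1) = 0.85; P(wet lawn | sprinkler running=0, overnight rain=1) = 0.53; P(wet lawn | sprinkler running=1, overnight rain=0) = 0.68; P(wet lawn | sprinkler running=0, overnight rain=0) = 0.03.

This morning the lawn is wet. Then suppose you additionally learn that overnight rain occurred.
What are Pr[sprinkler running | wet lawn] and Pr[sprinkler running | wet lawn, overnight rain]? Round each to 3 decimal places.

P(wet lawn) = 0.03·0.819·0.766 + 0.53·0.819·0.234 + 0.68·0.181·0.766 + 0.85·0.181·0.234 = 0.018821 + 0.101572 + 0.094279 + 0.036001 = 0.250673
Restricting to configurations with sprinkler running present: 0.094279 + 0.036001 = 0.130280.
So P(sprinkler running | wet lawn) = 0.130280/0.250673 ≈ 0.520.

With the extra evidence:
Sum P(wet lawn|·) weighted by the priors over both values of sprinkler running:
  P(wet lawn | overnight rain) = 0.53*0.819 + 0.85*0.181
        = 0.434070 + 0.153850 = 0.587920
The terms with sprinkler running present sum to 0.153850, so
  P(sprinkler running | wet lawn, overnight rain) = 0.153850 / 0.587920 ≈ 0.262

Pr[sprinkler running | wet lawn] ≈ 0.520; Pr[sprinkler running | wet lawn, overnight rain] ≈ 0.262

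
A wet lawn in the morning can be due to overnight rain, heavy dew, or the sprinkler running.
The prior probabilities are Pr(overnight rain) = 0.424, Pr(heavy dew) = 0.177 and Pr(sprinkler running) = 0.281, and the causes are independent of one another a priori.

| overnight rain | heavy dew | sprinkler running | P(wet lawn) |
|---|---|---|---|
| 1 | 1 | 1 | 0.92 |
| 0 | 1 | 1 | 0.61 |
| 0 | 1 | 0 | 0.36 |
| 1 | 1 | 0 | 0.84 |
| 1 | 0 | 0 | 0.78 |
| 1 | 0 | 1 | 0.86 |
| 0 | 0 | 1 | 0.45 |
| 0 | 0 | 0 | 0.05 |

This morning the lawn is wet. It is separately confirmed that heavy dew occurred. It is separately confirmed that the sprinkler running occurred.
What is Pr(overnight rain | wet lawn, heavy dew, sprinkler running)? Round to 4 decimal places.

Pr(overnight rain | wet lawn, heavy dew, sprinkler running) ≈ 0.5261

Sum P(wet lawn|·) weighted by the priors over both values of overnight rain:
  P(wet lawn | heavy dew, sprinkler running) = 0.61·0.576 + 0.92·0.424
        = 0.351360 + 0.390080 = 0.741440
The terms with overnight rain present sum to 0.390080, so
  P(overnight rain | wet lawn, heavy dew, sprinkler running) = 0.390080 / 0.741440 ≈ 0.5261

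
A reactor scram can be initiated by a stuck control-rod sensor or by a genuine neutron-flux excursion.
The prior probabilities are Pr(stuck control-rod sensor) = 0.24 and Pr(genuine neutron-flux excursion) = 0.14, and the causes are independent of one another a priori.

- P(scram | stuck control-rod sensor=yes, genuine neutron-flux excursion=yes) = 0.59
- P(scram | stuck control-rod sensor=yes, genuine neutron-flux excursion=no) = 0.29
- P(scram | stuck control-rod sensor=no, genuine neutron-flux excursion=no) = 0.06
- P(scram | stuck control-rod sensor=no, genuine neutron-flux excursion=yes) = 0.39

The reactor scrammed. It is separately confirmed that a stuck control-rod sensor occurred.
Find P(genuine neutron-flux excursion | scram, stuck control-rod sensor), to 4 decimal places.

P(scram | stuck control-rod sensor) = 0.29·0.86 + 0.59·0.14 = 0.249400 + 0.082600 = 0.332000
The genuine neutron-flux excursion-present share is 0.59·0.14 = 0.082600.
So P(genuine neutron-flux excursion | scram, stuck control-rod sensor) = 0.082600/0.332000 ≈ 0.2488.

P(genuine neutron-flux excursion | scram, stuck control-rod sensor) ≈ 0.2488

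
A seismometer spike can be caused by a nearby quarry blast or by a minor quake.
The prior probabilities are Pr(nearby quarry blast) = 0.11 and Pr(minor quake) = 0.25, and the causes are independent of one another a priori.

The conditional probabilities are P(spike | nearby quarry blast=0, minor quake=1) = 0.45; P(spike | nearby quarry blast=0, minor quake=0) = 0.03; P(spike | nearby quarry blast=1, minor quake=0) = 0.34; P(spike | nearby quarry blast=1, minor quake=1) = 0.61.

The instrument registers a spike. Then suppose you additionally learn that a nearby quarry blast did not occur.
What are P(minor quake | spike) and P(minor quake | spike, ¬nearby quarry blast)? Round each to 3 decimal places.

P(minor quake | spike) ≈ 0.709; P(minor quake | spike, ¬nearby quarry blast) ≈ 0.833

Sum P(spike|·) weighted by the priors over the 4 (nearby quarry blast, minor quake) configurations:
  P(spike) = 0.03×0.89×0.75 + 0.45×0.89×0.25 + 0.34×0.11×0.75 + 0.61×0.11×0.25
        = 0.020025 + 0.100125 + 0.028050 + 0.016775 = 0.164975
The terms with minor quake present sum to 0.116900, so
  P(minor quake | spike) = 0.116900 / 0.164975 ≈ 0.709

Now condition on the additional information:
By total probability over both values of minor quake:
  P(spike | ¬nearby quarry blast) = 0.03*0.75 + 0.45*0.25
        = 0.022500 + 0.112500 = 0.135000
The terms with minor quake present sum to 0.112500, so
  P(minor quake | spike, ¬nearby quarry blast) = 0.112500 / 0.135000 ≈ 0.833
Ruling out nearby quarry blast raises the posterior on minor quake — the flip side of explaining away.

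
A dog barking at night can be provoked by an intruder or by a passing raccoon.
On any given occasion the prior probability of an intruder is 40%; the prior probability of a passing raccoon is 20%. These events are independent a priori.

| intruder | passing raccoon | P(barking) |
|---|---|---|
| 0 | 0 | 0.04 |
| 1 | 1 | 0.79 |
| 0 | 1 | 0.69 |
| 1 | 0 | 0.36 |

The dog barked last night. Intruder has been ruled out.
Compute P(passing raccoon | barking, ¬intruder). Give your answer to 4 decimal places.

P(passing raccoon | barking, ¬intruder) ≈ 0.8118

Weight on passing raccoon=true, given the evidence: 0.69×0.2 = 0.138000
Denominator P(barking | ¬intruder): 0.04×0.8 + 0.69×0.2 = 0.170000
P(passing raccoon | barking, ¬intruder) = 0.138000/0.170000 ≈ 0.8118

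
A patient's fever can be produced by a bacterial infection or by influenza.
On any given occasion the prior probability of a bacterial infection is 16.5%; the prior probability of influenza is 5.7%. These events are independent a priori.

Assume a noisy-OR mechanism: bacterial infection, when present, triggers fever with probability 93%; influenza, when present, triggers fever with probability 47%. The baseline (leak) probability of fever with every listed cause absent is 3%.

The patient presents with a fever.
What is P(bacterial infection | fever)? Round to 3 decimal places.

Under noisy-OR, P(fever | causes) = 1 − (1−0.03)·∏(1−qᵢ) over the active causes.
By total probability over the 4 (bacterial infection, influenza) configurations:
  P(fever) = 0.03×0.835×0.943 + 0.4859×0.835×0.057 + 0.9321×0.165×0.943 + 0.964013×0.165×0.057
        = 0.023622 + 0.023126 + 0.145030 + 0.009067 = 0.200845
Configurations with bacterial infection contribute 0.154097, so
  P(bacterial infection | fever) = 0.154097 / 0.200845 ≈ 0.767

P(bacterial infection | fever) ≈ 0.767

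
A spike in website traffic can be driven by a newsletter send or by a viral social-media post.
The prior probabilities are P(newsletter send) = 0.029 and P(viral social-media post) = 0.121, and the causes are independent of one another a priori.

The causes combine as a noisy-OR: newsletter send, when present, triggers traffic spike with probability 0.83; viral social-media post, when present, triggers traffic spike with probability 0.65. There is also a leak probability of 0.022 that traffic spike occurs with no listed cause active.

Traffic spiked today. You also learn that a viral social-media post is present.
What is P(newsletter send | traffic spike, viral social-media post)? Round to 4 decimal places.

P(newsletter send | traffic spike, viral social-media post) ≈ 0.0410

Under noisy-OR, P(traffic spike | causes) = 1 − (1−0.022)·∏(1−qᵢ) over the active causes.
P(traffic spike | viral social-media post) = 0.6577×0.971 + 0.941809×0.029 = 0.638627 + 0.027312 = 0.665939
Of this, 0.027312 comes from 0.941809×0.029 (the newsletter send=true cases).
So P(newsletter send | traffic spike, viral social-media post) = 0.027312/0.665939 ≈ 0.0410.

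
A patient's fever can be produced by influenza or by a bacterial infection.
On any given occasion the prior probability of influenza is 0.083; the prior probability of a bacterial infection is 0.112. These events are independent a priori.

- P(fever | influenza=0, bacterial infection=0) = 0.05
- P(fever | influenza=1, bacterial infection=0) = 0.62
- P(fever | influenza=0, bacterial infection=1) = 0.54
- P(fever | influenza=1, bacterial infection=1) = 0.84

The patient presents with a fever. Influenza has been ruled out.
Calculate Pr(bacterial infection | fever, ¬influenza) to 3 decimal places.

Pr(bacterial infection | fever, ¬influenza) ≈ 0.577

Sum P(fever|·) weighted by the priors over both values of bacterial infection:
  P(fever | ¬influenza) = 0.05·0.888 + 0.54·0.112
        = 0.044400 + 0.060480 = 0.104880
Configurations with bacterial infection contribute 0.060480, so
  P(bacterial infection | fever, ¬influenza) = 0.060480 / 0.104880 ≈ 0.577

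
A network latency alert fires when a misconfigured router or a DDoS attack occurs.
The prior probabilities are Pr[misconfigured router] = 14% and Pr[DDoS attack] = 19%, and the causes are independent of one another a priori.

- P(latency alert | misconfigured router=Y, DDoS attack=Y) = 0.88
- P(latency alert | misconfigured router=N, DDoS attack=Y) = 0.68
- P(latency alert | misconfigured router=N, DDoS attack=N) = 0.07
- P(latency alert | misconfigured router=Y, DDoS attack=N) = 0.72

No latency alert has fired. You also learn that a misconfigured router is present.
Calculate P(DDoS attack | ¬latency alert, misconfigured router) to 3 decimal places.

Numerator (weight on configurations with DDoS attack): 0.12*0.19 = 0.022800
Denominator P(¬latency alert | misconfigured router): 0.28*0.81 + 0.12*0.19 = 0.249600
P(DDoS attack | ¬latency alert, misconfigured router) = 0.022800/0.249600 ≈ 0.091

P(DDoS attack | ¬latency alert, misconfigured router) ≈ 0.091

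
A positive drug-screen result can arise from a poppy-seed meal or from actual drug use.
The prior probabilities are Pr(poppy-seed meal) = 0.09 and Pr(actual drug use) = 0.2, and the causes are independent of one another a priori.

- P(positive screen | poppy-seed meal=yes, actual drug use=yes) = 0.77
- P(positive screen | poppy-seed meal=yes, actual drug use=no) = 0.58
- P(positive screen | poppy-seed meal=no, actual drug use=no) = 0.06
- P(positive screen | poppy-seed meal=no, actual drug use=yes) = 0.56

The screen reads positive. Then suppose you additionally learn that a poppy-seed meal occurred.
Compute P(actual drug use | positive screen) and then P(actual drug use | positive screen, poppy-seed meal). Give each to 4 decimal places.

P(positive screen) = 0.06·0.91·0.8 + 0.56·0.91·0.2 + 0.58·0.09·0.8 + 0.77·0.09·0.2 = 0.043680 + 0.101920 + 0.041760 + 0.013860 = 0.201220
Restricting to configurations with actual drug use present: 0.101920 + 0.013860 = 0.115780.
P(actual drug use | positive screen) = 0.115780 / 0.201220 ≈ 0.5754

Now also conditioning on poppy-seed meal=true:
P(positive screen | poppy-seed meal) = 0.58*0.8 + 0.77*0.2 = 0.464000 + 0.154000 = 0.618000
The actual drug use-present share is 0.77*0.2 = 0.154000.
So P(actual drug use | positive screen, poppy-seed meal) = 0.154000/0.618000 ≈ 0.2492.
Conditioning on poppy-seed meal lowers the posterior on actual drug use: the classic explaining-away effect in a common-effect structure.

P(actual drug use | positive screen) ≈ 0.5754; P(actual drug use | positive screen, poppy-seed meal) ≈ 0.2492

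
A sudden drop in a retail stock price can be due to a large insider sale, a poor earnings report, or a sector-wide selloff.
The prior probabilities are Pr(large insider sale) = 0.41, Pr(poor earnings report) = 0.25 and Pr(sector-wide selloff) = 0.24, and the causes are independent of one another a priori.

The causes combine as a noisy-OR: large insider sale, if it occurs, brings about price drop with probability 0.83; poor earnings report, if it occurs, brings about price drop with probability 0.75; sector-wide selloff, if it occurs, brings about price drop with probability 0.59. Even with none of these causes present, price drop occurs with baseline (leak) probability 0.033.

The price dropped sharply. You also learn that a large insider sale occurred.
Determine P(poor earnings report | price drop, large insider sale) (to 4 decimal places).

P(poor earnings report | price drop, large insider sale) ≈ 0.2724

Under noisy-OR, P(price drop | causes) = 1 − (1−0.033)·∏(1−qᵢ) over the active causes.
By total probability over the 4 (poor earnings report, sector-wide selloff) configurations:
  P(price drop | large insider sale) = 0.83561*0.75*0.76 + 0.9326*0.75*0.24 + 0.958902*0.25*0.76 + 0.98315*0.25*0.24
        = 0.476298 + 0.167868 + 0.182191 + 0.058989 = 0.885346
Keeping only the poor earnings report-present terms gives 0.241180, so
  P(poor earnings report | price drop, large insider sale) = 0.241180 / 0.885346 ≈ 0.2724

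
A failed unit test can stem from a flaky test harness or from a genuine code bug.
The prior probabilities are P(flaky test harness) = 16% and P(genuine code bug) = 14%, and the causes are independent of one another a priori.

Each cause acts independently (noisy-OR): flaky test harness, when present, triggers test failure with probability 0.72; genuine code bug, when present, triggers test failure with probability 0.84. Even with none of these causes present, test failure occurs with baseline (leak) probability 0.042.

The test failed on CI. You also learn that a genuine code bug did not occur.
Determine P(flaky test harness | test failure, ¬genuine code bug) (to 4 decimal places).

P(flaky test harness | test failure, ¬genuine code bug) ≈ 0.7684

Under noisy-OR, P(test failure | causes) = 1 − (1−0.042)·∏(1−qᵢ) over the active causes.
For the numerator, keep only flaky test harness=true terms: 0.73176×0.16 = 0.117082
Denominator P(test failure | ¬genuine code bug): 0.042×0.84 + 0.73176×0.16 = 0.152362
P(flaky test harness | test failure, ¬genuine code bug) = 0.117082/0.152362 ≈ 0.7684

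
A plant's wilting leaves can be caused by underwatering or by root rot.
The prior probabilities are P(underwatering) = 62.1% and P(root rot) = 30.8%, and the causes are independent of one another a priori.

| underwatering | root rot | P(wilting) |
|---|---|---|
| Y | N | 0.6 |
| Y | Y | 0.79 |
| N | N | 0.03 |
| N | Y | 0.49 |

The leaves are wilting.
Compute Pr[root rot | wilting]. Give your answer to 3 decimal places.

Sum P(wilting|·) weighted by the priors over the 4 (underwatering, root rot) configurations:
  P(wilting) = 0.03·0.379·0.692 + 0.49·0.379·0.308 + 0.6·0.621·0.692 + 0.79·0.621·0.308
        = 0.007868 + 0.057199 + 0.257839 + 0.151102 = 0.474008
The terms with root rot present sum to 0.208301, so
  P(root rot | wilting) = 0.208301 / 0.474008 ≈ 0.439

Pr[root rot | wilting] ≈ 0.439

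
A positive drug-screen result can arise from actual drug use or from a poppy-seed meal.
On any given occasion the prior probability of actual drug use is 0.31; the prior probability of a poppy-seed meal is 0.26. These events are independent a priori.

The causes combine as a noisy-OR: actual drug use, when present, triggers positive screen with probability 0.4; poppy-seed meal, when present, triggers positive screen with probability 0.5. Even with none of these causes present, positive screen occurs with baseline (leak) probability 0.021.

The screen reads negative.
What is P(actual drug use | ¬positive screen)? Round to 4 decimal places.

P(actual drug use | ¬positive screen) ≈ 0.2123

Under noisy-OR, P(positive screen | causes) = 1 − (1−0.021)·∏(1−qᵢ) over the active causes.
Numerator (weight on configurations with actual drug use): 0.134750 + 0.023672 = 0.158422
Normalizer over all consistent configurations: 0.979·0.69·0.74 + 0.4895·0.69·0.26 + 0.5874·0.31·0.74 + 0.2937·0.31·0.26 = 0.746115
P(actual drug use | ¬positive screen) = 0.158422/0.746115 ≈ 0.2123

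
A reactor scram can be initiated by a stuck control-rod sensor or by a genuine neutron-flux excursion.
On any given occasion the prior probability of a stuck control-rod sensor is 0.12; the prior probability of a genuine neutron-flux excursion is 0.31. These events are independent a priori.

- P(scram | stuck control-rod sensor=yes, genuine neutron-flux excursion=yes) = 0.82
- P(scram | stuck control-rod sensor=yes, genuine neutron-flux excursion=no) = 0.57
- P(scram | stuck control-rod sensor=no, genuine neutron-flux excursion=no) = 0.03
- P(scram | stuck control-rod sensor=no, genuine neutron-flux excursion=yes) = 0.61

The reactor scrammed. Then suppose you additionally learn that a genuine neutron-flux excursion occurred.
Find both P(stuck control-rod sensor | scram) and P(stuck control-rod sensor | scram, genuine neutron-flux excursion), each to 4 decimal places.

P(stuck control-rod sensor | scram) ≈ 0.2962; P(stuck control-rod sensor | scram, genuine neutron-flux excursion) ≈ 0.1549

P(scram) = 0.03*0.88*0.69 + 0.61*0.88*0.31 + 0.57*0.12*0.69 + 0.82*0.12*0.31 = 0.018216 + 0.166408 + 0.047196 + 0.030504 = 0.262324
Of this, 0.077700 comes from 0.047196 + 0.030504 (the stuck control-rod sensor=true cases).
So P(stuck control-rod sensor | scram) = 0.077700/0.262324 ≈ 0.2962.

With the extra evidence:
Numerator (weight on configurations with stuck control-rod sensor): 0.82*0.12 = 0.098400
Normalizer over all consistent configurations: 0.61*0.88 + 0.82*0.12 = 0.635200
P(stuck control-rod sensor | scram, genuine neutron-flux excursion) = 0.098400/0.635200 ≈ 0.1549
Conditioning on genuine neutron-flux excursion lowers the posterior on stuck control-rod sensor: the classic explaining-away effect in a common-effect structure.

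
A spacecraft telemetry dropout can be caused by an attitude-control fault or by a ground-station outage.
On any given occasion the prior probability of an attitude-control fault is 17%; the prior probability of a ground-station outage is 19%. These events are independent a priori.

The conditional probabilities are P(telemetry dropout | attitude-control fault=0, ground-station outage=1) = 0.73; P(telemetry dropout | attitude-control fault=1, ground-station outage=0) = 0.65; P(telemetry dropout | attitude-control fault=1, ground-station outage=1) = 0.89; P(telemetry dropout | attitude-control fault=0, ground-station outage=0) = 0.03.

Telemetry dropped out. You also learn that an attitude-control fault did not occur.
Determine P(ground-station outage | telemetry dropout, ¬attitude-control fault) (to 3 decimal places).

P(ground-station outage | telemetry dropout, ¬attitude-control fault) ≈ 0.851

Sum P(telemetry dropout|·) weighted by the priors over both values of ground-station outage:
  P(telemetry dropout | ¬attitude-control fault) = 0.03×0.81 + 0.73×0.19
        = 0.024300 + 0.138700 = 0.163000
Configurations with ground-station outage contribute 0.138700, so
  P(ground-station outage | telemetry dropout, ¬attitude-control fault) = 0.138700 / 0.163000 ≈ 0.851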